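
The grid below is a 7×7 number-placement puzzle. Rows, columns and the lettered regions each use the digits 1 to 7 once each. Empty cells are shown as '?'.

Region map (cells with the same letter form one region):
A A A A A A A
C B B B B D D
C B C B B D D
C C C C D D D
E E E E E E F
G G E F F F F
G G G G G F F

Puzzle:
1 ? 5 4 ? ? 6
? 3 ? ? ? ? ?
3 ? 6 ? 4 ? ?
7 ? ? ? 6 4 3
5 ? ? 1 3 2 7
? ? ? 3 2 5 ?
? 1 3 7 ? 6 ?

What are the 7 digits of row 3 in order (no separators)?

3765412

R1C5 = 7: row 1 has {1,4,5,6}; col 5 has {2,3,4,6}; region has {1,4,5,6} → only 7 remains.
R1C6 = 3: row 1 has {1,4,5,6,7}; col 6 has {2,4,5,6}; region has {1,4,5,6,7} → only 3 remains.
R5C3 = 4: row 5 has {1,2,3,5,7}; col 3 has {3,5,6}; region has {1,2,3,5} → only 4 remains.
R6C3 = 7: row 6 has {2,3,5}; col 3 has {3,4,5,6}; region has {1,2,3,4,5} → only 7 remains.
R7C5 = 5: row 7 has {1,3,6,7}; col 5 has {2,3,4,6,7}; region has {1,3,7} → only 5 remains.
R7C7 = 4: row 7 has {1,3,5,6,7}; col 7 has {3,6,7}; region has {2,3,5,6,7} → only 4 remains.
R1C2 = 2: row 1 has {1,3,4,5,6,7}; col 2 has {1,3}; region has {1,3,4,5,6,7} → only 2 remains.
R2C5 = 1: row 2 has {3}; col 5 has {2,3,4,5,6,7}; region has {3,4} → only 1 remains.
R2C6 = 7: row 2 has {1,3}; col 6 has {2,3,4,5,6}; region has {3,4,6} → only 7 remains.
R3C6 = 1: row 3 has {3,4,6}; col 6 has {2,3,4,5,6,7}; region has {3,4,6,7} → only 1 remains.
R4C2 = 5: row 4 has {3,4,6,7}; col 2 has {1,2,3}; region has {3,6,7} → only 5 remains.
R4C4 = 2: row 4 has {3,4,5,6,7}; col 4 has {1,3,4,7}; region has {3,5,6,7} → only 2 remains.
R5C2 = 6: row 5 has {1,2,3,4,5,7}; col 2 has {1,2,3,5}; region has {1,2,3,4,5,7} → only 6 remains.
R6C2 = 4: row 6 has {2,3,5,7}; col 2 has {1,2,3,5,6}; region has {1,3,5,7} → only 4 remains.
R6C7 = 1: row 6 has {2,3,4,5,7}; col 7 has {3,4,6,7}; region has {2,3,4,5,6,7} → only 1 remains.
R7C1 = 2: row 7 has {1,3,4,5,6,7}; col 1 has {1,3,5,7}; region has {1,3,4,5,7} → only 2 remains.
R2C1 = 4: row 2 has {1,3,7}; col 1 has {1,2,3,5,7}; region has {2,3,5,6,7} → only 4 remains.
R2C3 = 2: row 2 has {1,3,4,7}; col 3 has {3,4,5,6,7}; region has {1,3,4} → only 2 remains.
R2C7 = 5: row 2 has {1,2,3,4,7}; col 7 has {1,3,4,6,7}; region has {1,3,4,6,7} → only 5 remains.
R3C2 = 7: row 3 has {1,3,4,6}; col 2 has {1,2,3,4,5,6}; region has {1,2,3,4} → only 7 remains.
R3C4 = 5: row 3 has {1,3,4,6,7}; col 4 has {1,2,3,4,7}; region has {1,2,3,4,7} → only 5 remains.
R3C7 = 2: row 3 has {1,3,4,5,6,7}; col 7 has {1,3,4,5,6,7}; region has {1,3,4,5,6,7} → only 2 remains.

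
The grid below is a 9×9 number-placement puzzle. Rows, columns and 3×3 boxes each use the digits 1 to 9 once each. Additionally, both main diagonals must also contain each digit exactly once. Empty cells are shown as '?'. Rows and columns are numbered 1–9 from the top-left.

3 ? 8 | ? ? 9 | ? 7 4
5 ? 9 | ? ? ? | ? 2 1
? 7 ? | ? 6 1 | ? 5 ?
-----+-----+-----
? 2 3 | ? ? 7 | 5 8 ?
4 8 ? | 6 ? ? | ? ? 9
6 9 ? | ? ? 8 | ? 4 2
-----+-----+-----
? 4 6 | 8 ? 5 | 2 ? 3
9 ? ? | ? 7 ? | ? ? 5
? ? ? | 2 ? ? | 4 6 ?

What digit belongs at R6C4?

1

R1C4 = 5 (sole candidate).
R1C5 = 2 (sole candidate).
R1C7 = 6 (sole candidate).
R2C2 = 6 (sole candidate).
R3C1 = 2 (sole candidate).
R3C3 = 4 (sole candidate).
R3C4 = 3 (sole candidate).
R3C9 = 8 (sole candidate).
R4C1 = 1 (sole candidate).
R4C4 = 9 (sole candidate).
R4C5 = 4 (sole candidate).
R4C9 = 6 (sole candidate).
R6C4 = 1: row 6 has {2,4,6,8,9}; col 4 has {2,3,5,6,8,9}; box has {4,6,7,8,9}; anti-diagonal has {2,4,6,7} → only 1 remains.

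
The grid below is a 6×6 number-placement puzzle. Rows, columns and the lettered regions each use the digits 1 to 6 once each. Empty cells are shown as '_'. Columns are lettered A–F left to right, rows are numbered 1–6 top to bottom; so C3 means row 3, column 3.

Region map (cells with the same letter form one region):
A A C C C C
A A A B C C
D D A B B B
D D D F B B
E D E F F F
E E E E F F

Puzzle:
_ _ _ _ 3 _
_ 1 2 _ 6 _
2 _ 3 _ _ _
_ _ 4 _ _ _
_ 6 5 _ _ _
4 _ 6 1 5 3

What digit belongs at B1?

C1 = 1: row 1 has {3}; col 3 has {2,3,4,5,6}; region has {3,6} → only 1 remains.
A2 = 5: row 2 has {1,2,6}; col 1 has {2,4}; region has {1,2,3} → only 5 remains.
F2 = 4: row 2 has {1,2,5,6}; col 6 has {3}; region has {1,3,6} → only 4 remains.
B3 = 5: row 3 has {2,3}; col 2 has {1,6}; region has {2,4,6} → only 5 remains.
B4 = 3: row 4 has {4}; col 2 has {1,5,6}; region has {2,4,5,6} → only 3 remains.
A5 = 3: row 5 has {5,6}; col 1 has {2,4,5}; region has {1,4,5,6} → only 3 remains.
B6 = 2: row 6 has {1,3,4,5,6}; col 2 has {1,3,5,6}; region has {1,3,4,5,6} → only 2 remains.
A1 = 6: row 1 has {1,3}; col 1 has {2,3,4,5}; region has {1,2,3,5} → only 6 remains.
B1 = 4: row 1 has {1,3,6}; col 2 has {1,2,3,5,6}; region has {1,2,3,5,6} → only 4 remains.

4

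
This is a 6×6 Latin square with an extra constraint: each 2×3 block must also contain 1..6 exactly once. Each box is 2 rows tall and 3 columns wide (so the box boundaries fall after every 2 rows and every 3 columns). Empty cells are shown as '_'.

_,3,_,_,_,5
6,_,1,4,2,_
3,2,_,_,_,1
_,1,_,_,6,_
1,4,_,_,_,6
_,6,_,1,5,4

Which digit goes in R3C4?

5

R1C4 = 6: row 1 has {3,5}; col 4 has {1,4}; box has {2,4,5} → only 6 remains.
R1C5 = 1: row 1 has {3,5,6}; col 5 has {2,5,6}; box has {2,4,5,6} → only 1 remains.
R2C2 = 5: row 2 has {1,2,4,6}; col 2 has {1,2,3,4,6}; box has {1,3,6} → only 5 remains.
R2C6 = 3: row 2 has {1,2,4,5,6}; col 6 has {1,4,5,6}; box has {1,2,4,5,6} → only 3 remains.
R3C4 = 5: row 3 has {1,2,3}; col 4 has {1,4,6}; box has {1,6} → only 5 remains.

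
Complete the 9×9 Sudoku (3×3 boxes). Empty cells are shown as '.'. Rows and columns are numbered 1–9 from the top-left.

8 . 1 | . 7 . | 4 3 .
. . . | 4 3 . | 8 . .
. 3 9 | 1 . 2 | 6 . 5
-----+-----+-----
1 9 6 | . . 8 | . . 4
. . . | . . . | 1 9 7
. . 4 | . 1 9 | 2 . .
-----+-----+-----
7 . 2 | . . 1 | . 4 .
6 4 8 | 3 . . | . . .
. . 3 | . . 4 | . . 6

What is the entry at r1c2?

6

r3c1 = 4: row 3 has {1,2,3,5,6,9}; col 1 has {1,6,7,8}; box has {1,3,8,9} → only 4 remains.
r3c5 = 8: row 3 has {1,2,3,4,5,6,9}; col 5 has {1,3,7}; box has {1,2,3,4,7} → only 8 remains.
r3c8 = 7: row 3 has {1,2,3,4,5,6,8,9}; col 8 has {3,4,9}; box has {3,4,5,6,8} → only 7 remains.
r4c8 = 5: row 4 has {1,4,6,8,9}; col 8 has {3,4,7,9}; box has {1,2,4,7,9} → only 5 remains.
r5c3 = 5: row 5 has {1,7,9}; col 3 has {1,2,3,4,6,8,9}; box has {1,4,6,9} → only 5 remains.
r6c1 = 3: row 6 has {1,2,4,9}; col 1 has {1,4,6,7,8}; box has {1,4,5,6,9} → only 3 remains.
r6c9 = 8: row 6 has {1,2,3,4,9}; col 9 has {4,5,6,7}; box has {1,2,4,5,7,9} → only 8 remains.
r7c2 = 5: row 7 has {1,2,4,7}; col 2 has {3,4,9}; box has {2,3,4,6,7,8} → only 5 remains.
r9c1 = 9: row 9 has {3,4,6}; col 1 has {1,3,4,6,7,8}; box has {2,3,4,5,6,7,8} → only 9 remains.
r9c2 = 1: row 9 has {3,4,6,9}; col 2 has {3,4,5,9}; box has {2,3,4,5,6,7,8,9} → only 1 remains.
r2c3 = 7: row 2 has {3,4,8}; col 3 has {1,2,3,4,5,6,8,9}; box has {1,3,4,8,9} → only 7 remains.
r4c5 = 2: row 4 has {1,4,5,6,8,9}; col 5 has {1,3,7,8}; box has {1,8,9} → only 2 remains.
r4c7 = 3: row 4 has {1,2,4,5,6,8,9}; col 7 has {1,2,4,6,8}; box has {1,2,4,5,7,8,9} → only 3 remains.
r5c1 = 2: row 5 has {1,5,7,9}; col 1 has {1,3,4,6,7,8,9}; box has {1,3,4,5,6,9} → only 2 remains.
r5c2 = 8: row 5 has {1,2,5,7,9}; col 2 has {1,3,4,5,9}; box has {1,2,3,4,5,6,9} → only 8 remains.
r5c4 = 6: row 5 has {1,2,5,7,8,9}; col 4 has {1,3,4}; box has {1,2,8,9} → only 6 remains.
r5c5 = 4: row 5 has {1,2,5,6,7,8,9}; col 5 has {1,2,3,7,8}; box has {1,2,6,8,9} → only 4 remains.
r5c6 = 3: row 5 has {1,2,4,5,6,7,8,9}; col 6 has {1,2,4,8,9}; box has {1,2,4,6,8,9} → only 3 remains.
r6c2 = 7: row 6 has {1,2,3,4,8,9}; col 2 has {1,3,4,5,8,9}; box has {1,2,3,4,5,6,8,9} → only 7 remains.
r6c4 = 5: row 6 has {1,2,3,4,7,8,9}; col 4 has {1,3,4,6}; box has {1,2,3,4,6,8,9} → only 5 remains.
r6c8 = 6: row 6 has {1,2,3,4,5,7,8,9}; col 8 has {3,4,5,7,9}; box has {1,2,3,4,5,7,8,9} → only 6 remains.
r7c7 = 9: row 7 has {1,2,4,5,7}; col 7 has {1,2,3,4,6,8}; box has {4,6} → only 9 remains.
r7c9 = 3: row 7 has {1,2,4,5,7,9}; col 9 has {4,5,6,7,8}; box has {4,6,9} → only 3 remains.
r9c5 = 5: row 9 has {1,3,4,6,9}; col 5 has {1,2,3,4,7,8}; box has {1,3,4} → only 5 remains.
r9c7 = 7: row 9 has {1,3,4,5,6,9}; col 7 has {1,2,3,4,6,8,9}; box has {3,4,6,9} → only 7 remains.
r1c4 = 9: row 1 has {1,3,4,7,8}; col 4 has {1,3,4,5,6}; box has {1,2,3,4,7,8} → only 9 remains.
r1c9 = 2: row 1 has {1,3,4,7,8,9}; col 9 has {3,4,5,6,7,8}; box has {3,4,5,6,7,8} → only 2 remains.
r2c1 = 5: row 2 has {3,4,7,8}; col 1 has {1,2,3,4,6,7,8,9}; box has {1,3,4,7,8,9} → only 5 remains.
r2c6 = 6: row 2 has {3,4,5,7,8}; col 6 has {1,2,3,4,8,9}; box has {1,2,3,4,7,8,9} → only 6 remains.
r2c8 = 1: row 2 has {3,4,5,6,7,8}; col 8 has {3,4,5,6,7,9}; box has {2,3,4,5,6,7,8} → only 1 remains.
r2c9 = 9: row 2 has {1,3,4,5,6,7,8}; col 9 has {2,3,4,5,6,7,8}; box has {1,2,3,4,5,6,7,8} → only 9 remains.
r4c4 = 7: row 4 has {1,2,3,4,5,6,8,9}; col 4 has {1,3,4,5,6,9}; box has {1,2,3,4,5,6,8,9} → only 7 remains.
r7c4 = 8: row 7 has {1,2,3,4,5,7,9}; col 4 has {1,3,4,5,6,7,9}; box has {1,3,4,5} → only 8 remains.
r7c5 = 6: row 7 has {1,2,3,4,5,7,8,9}; col 5 has {1,2,3,4,5,7,8}; box has {1,3,4,5,8} → only 6 remains.
r8c5 = 9: row 8 has {3,4,6,8}; col 5 has {1,2,3,4,5,6,7,8}; box has {1,3,4,5,6,8} → only 9 remains.
r8c6 = 7: row 8 has {3,4,6,8,9}; col 6 has {1,2,3,4,6,8,9}; box has {1,3,4,5,6,8,9} → only 7 remains.
r8c7 = 5: row 8 has {3,4,6,7,8,9}; col 7 has {1,2,3,4,6,7,8,9}; box has {3,4,6,7,9} → only 5 remains.
r8c8 = 2: row 8 has {3,4,5,6,7,8,9}; col 8 has {1,3,4,5,6,7,9}; box has {3,4,5,6,7,9} → only 2 remains.
r8c9 = 1: row 8 has {2,3,4,5,6,7,8,9}; col 9 has {2,3,4,5,6,7,8,9}; box has {2,3,4,5,6,7,9} → only 1 remains.
r9c4 = 2: row 9 has {1,3,4,5,6,7,9}; col 4 has {1,3,4,5,6,7,8,9}; box has {1,3,4,5,6,7,8,9} → only 2 remains.
r9c8 = 8: row 9 has {1,2,3,4,5,6,7,9}; col 8 has {1,2,3,4,5,6,7,9}; box has {1,2,3,4,5,6,7,9} → only 8 remains.
r1c2 = 6: row 1 has {1,2,3,4,7,8,9}; col 2 has {1,3,4,5,7,8,9}; box has {1,3,4,5,7,8,9} → only 6 remains.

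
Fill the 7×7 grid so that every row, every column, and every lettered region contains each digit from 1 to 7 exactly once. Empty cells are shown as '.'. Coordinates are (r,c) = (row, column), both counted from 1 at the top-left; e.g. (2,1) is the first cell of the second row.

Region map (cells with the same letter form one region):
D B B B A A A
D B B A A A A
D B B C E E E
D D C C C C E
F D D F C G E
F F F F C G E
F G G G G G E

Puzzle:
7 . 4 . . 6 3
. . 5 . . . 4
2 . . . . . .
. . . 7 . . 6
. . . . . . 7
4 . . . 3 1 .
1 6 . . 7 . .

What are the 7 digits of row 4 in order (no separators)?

(1,5) = 5: in row 1, 5 can only go here (every other open cell in that row sees a 5).
(2,1) = 6: in row 2, 6 can only go here (every other open cell in that row sees a 6).
(2,2) = 3: in row 2, 3 can only go here (every other open cell in that row sees a 3).
(2,6) = 7: in row 2, 7 can only go here (every other open cell in that row sees a 7).
(3,6) = 3: in row 3, 3 can only go here (every other open cell in that row sees a 3).
(4,1) = 3: in row 4, 3 can only go here (every other open cell in that row sees a 3).
(5,1) = 5: row 5 has {7}; col 1 has {1,2,3,4,6,7}; region has {1,4} → only 5 remains.
(5,3) = 1: row 5 has {5,7}; col 3 has {4,5}; region has {2,3,6,7} → only 1 remains.
(4,3) = 2: row 4 has {3,6,7}; col 3 has {1,4,5}; region has {3,7} → only 2 remains.
(5,2) = 4: row 5 has {1,5,7}; col 2 has {3,6}; region has {1,2,3,6,7} → only 4 remains.
(5,5) = 6: row 5 has {1,4,5,7}; col 5 has {3,5,7}; region has {2,3,7} → only 6 remains.
(5,6) = 2: row 5 has {1,4,5,6,7}; col 6 has {1,3,6,7}; region has {1,6,7} → only 2 remains.
(7,3) = 3: row 7 has {1,6,7}; col 3 has {1,2,4,5}; region has {1,2,6,7} → only 3 remains.
(4,2) = 5: row 4 has {2,3,6,7}; col 2 has {3,4,6}; region has {1,2,3,4,6,7} → only 5 remains.
(4,6) = 4: row 4 has {2,3,5,6,7}; col 6 has {1,2,3,6,7}; region has {2,3,6,7} → only 4 remains.
(5,4) = 3: row 5 has {1,2,4,5,6,7}; col 4 has {7}; region has {1,4,5} → only 3 remains.
(7,6) = 5: row 7 has {1,3,6,7}; col 6 has {1,2,3,4,6,7}; region has {1,2,3,6,7} → only 5 remains.
(7,7) = 2: row 7 has {1,3,5,6,7}; col 7 has {3,4,6,7}; region has {3,6,7} → only 2 remains.
(4,5) = 1: row 4 has {2,3,4,5,6,7}; col 5 has {3,5,6,7}; region has {2,3,4,6,7} → only 1 remains.

3527146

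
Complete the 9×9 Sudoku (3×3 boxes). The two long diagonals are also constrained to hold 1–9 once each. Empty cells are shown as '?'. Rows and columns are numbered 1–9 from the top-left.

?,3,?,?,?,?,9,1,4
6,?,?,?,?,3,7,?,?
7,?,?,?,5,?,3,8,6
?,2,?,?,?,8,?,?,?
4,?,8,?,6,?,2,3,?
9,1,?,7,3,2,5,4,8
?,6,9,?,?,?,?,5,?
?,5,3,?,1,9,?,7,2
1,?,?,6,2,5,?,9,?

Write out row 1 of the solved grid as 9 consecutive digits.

532876914

r2c8 = 2 (sole candidate).
r2c9 = 5 (sole candidate).
r4c8 = 6 (sole candidate).
r5c2 = 7 (sole candidate).
r5c6 = 1 (sole candidate).
r5c9 = 9 (sole candidate).
r6c3 = 6 (sole candidate).
r8c1 = 8 (sole candidate).
r8c4 = 4 (sole candidate).
r8c7 = 6 (sole candidate).
r9c2 = 4 (sole candidate).
r9c3 = 7 (sole candidate).
r9c7 = 8 (sole candidate).
r9c9 = 3 (sole candidate).
r1c1 = 5: row 1 has {1,3,4,9}; col 1 has {1,4,6,7,8,9}; box has {3,6,7}; main diagonal has {2,3,6,7} → only 5 remains.
r1c3 = 2: row 1 has {1,3,4,5,9}; col 3 has {3,6,7,8,9}; box has {3,5,6,7} → only 2 remains.
r1c4 = 8: row 1 has {1,2,3,4,5,9}; col 4 has {4,6,7}; box has {3,5} → only 8 remains.
r1c5 = 7: row 1 has {1,2,3,4,5,8,9}; col 5 has {1,2,3,5,6}; box has {3,5,8} → only 7 remains.
r1c6 = 6: row 1 has {1,2,3,4,5,7,8,9}; col 6 has {1,2,3,5,8,9}; box has {3,5,7,8} → only 6 remains.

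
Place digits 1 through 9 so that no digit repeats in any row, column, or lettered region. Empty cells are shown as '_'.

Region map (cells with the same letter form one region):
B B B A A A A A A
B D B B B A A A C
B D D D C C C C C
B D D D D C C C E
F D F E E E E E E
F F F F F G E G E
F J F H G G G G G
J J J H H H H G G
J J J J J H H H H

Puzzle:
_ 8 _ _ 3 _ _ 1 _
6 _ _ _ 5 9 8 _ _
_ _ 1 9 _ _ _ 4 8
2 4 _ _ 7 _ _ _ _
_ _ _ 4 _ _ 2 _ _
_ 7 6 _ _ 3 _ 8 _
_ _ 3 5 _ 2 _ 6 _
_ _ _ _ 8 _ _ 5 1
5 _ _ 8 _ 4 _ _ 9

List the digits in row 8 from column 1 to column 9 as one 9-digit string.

r6c9 = 5 (sole candidate).
r2c4 = 1 (hidden single in row 2).
r2c3 = 4 (hidden single in row 2).
r6c4 = 2 (sole candidate).
r1c9 = 2 (hidden single in row 1).
r2c8 = 7 (sole candidate).
r2c9 = 3 (sole candidate).
r4c8 = 9 (sole candidate).
r4c9 = 6 (sole candidate).
r5c8 = 3 (sole candidate).
r5c9 = 7 (sole candidate).
r7c9 = 4 (sole candidate).
r9c8 = 2 (sole candidate).
r1c4 = 6 (sole candidate).
r1c6 = 5 (sole candidate).
r1c7 = 4 (sole candidate).
r2c2 = 2 (sole candidate).
r4c4 = 3 (sole candidate).
r4c6 = 1 (sole candidate).
r4c7 = 5 (sole candidate).
r5c6 = 8 (sole candidate).
r7c5 = 9 (sole candidate).
r7c7 = 7 (sole candidate).
r8c4 = 7: row 8 has {1,5,8}; col 4 has {1,2,3,4,5,6,8,9}; region has {2,4,5,8,9} → only 7 remains.
r8c6 = 6: row 8 has {1,5,7,8}; col 6 has {1,2,3,4,5,8,9}; region has {2,4,5,7,8,9} → only 6 remains.
r8c7 = 3: row 8 has {1,5,6,7,8}; col 7 has {2,4,5,7,8}; region has {2,4,5,6,7,8,9} → only 3 remains.
r9c3 = 7 (sole candidate).
r9c7 = 1 (sole candidate).
r1c3 = 9 (sole candidate).
r3c6 = 7 (sole candidate).
r3c7 = 6 (sole candidate).
r4c3 = 8 (sole candidate).
r5c3 = 5 (sole candidate).
r5c5 = 1 (sole candidate).
r6c5 = 4 (sole candidate).
r6c7 = 9 (sole candidate).
r7c2 = 1 (sole candidate).
r8c2 = 9: row 8 has {1,3,5,6,7,8}; col 2 has {1,2,4,7,8}; region has {1,5,7,8} → only 9 remains.
r8c3 = 2: row 8 has {1,3,5,6,7,8,9}; col 3 has {1,3,4,5,6,7,8,9}; region has {1,5,7,8,9} → only 2 remains.
r9c5 = 6 (sole candidate).
r1c1 = 7 (sole candidate).
r3c1 = 3 (sole candidate).
r3c2 = 5 (sole candidate).
r3c5 = 2 (sole candidate).
r5c1 = 9 (sole candidate).
r5c2 = 6 (sole candidate).
r6c1 = 1 (sole candidate).
r7c1 = 8 (sole candidate).
r8c1 = 4: row 8 has {1,2,3,5,6,7,8,9}; col 1 has {1,2,3,5,6,7,8,9}; region has {1,2,5,6,7,8,9} → only 4 remains.

492786351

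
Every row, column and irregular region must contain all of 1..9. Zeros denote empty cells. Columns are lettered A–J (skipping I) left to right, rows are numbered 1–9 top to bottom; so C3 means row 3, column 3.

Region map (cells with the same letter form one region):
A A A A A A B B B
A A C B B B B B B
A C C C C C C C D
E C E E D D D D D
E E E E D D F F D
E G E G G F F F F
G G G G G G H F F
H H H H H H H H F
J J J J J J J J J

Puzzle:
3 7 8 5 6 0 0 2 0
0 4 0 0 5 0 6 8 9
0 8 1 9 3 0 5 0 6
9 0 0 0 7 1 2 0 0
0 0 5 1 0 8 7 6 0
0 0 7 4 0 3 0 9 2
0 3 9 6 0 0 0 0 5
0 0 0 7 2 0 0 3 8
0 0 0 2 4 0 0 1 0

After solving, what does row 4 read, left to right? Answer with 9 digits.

963871254

F1 = 9 (sole candidate).
C2 = 2 (sole candidate).
D2 = 3 (sole candidate).
F2 = 7 (sole candidate).
A3 = 2 (sole candidate).
F3 = 4 (sole candidate).
H3 = 7 (sole candidate).
B4 = 6: row 4 has {1,2,7,9}; col 2 has {3,4,7,8}; region has {1,2,3,4,5,7,8,9} → only 6 remains.
D4 = 8: row 4 has {1,2,6,7,9}; col 4 has {1,2,3,4,5,6,7,9}; region has {1,5,7,9} → only 8 remains.
A5 = 4 (sole candidate).
B5 = 2 (sole candidate).
E5 = 9 (sole candidate).
J5 = 3 (sole candidate).
A6 = 6 (sole candidate).
G6 = 1 (sole candidate).
F7 = 2 (sole candidate).
H7 = 4 (sole candidate).
J9 = 7 (sole candidate).
G1 = 4 (sole candidate).
J1 = 1 (sole candidate).
A2 = 1 (sole candidate).
C4 = 3: row 4 has {1,2,6,7,8,9}; col 3 has {1,2,5,7,8,9}; region has {1,2,4,5,6,7,8,9} → only 3 remains.
H4 = 5: row 4 has {1,2,3,6,7,8,9}; col 8 has {1,2,3,4,6,7,8,9}; region has {1,2,3,6,7,8,9} → only 5 remains.
J4 = 4: row 4 has {1,2,3,5,6,7,8,9}; col 9 has {1,2,3,5,6,7,8,9}; region has {1,2,3,5,6,7,8,9} → only 4 remains.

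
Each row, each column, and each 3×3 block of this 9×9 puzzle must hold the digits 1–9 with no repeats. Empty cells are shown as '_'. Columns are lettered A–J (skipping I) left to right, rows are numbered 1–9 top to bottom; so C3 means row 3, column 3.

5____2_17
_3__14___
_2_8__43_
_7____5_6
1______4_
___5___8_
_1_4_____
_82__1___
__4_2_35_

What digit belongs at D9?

B1 = 4: in row 1, 4 can only go here (every other open cell in that row sees a 4).
J2 = 5: in row 2, 5 can only go here (every other open cell in that row sees a 5).
J3 = 9: row 3 has {2,3,4,8}; col 9 has {5,6,7}; box has {1,3,4,5,7} → only 9 remains.
J8 = 4: row 8 has {1,2,8}; col 9 has {5,6,7,9}; box has {3,5} → only 4 remains.
C3 = 1: in row 3, 1 can only go here (every other open cell in that row sees a 1).
D4 = 1: in row 4, 1 can only go here (every other open cell in that row sees a 1).
E8 = 5: in row 8, 5 can only go here (every other open cell in that row sees a 5).
F3 = 5: in row 3, 5 can only go here (every other open cell in that row sees a 5).
C7 = 5: in row 7, 5 can only go here (every other open cell in that row sees a 5).
B5 = 5: in row 5, 5 can only go here (every other open cell in that row sees a 5).
J9 = 1: in row 9, 1 can only go here (every other open cell in that row sees a 1).
G6 = 1: in row 6, 1 can only go here (every other open cell in that row sees a 1).
F9 = 8: in row 9, 8 can only go here (every other open cell in that row sees an 8).
C2 = 7: in column 3, 7 can only go here (every other open cell in that column sees a 7).
A3 = 6: row 3 has {1,2,3,4,5,8,9}; col 1 has {1,5}; box has {1,2,3,4,5,7} → only 6 remains.
E3 = 7: row 3 has {1,2,3,4,5,6,8,9}; col 5 has {1,2,5}; box has {1,2,4,5,8} → only 7 remains.
F6 = 7: in row 6, 7 can only go here (every other open cell in that row sees a 7).
G5 = 7: in row 5, 7 can only go here (every other open cell in that row sees a 7).
D5 = 2: in column 4, 2 can only go here (every other open cell in that column sees a 2).
J5 = 3: row 5 has {1,2,4,5,7}; col 9 has {1,4,5,6,7,9}; box has {1,4,5,6,7,8} → only 3 remains.
J6 = 2: row 6 has {1,5,7,8}; col 9 has {1,3,4,5,6,7,9}; box has {1,3,4,5,6,7,8} → only 2 remains.
J7 = 8: row 7 has {1,4,5}; col 9 has {1,2,3,4,5,6,7,9}; box has {1,3,4,5} → only 8 remains.
H4 = 9: row 4 has {1,5,6,7}; col 8 has {1,3,4,5,8}; box has {1,2,3,4,5,6,7,8} → only 9 remains.
F4 = 3: row 4 has {1,5,6,7,9}; col 6 has {1,2,4,5,7,8}; box has {1,2,5,7} → only 3 remains.
C4 = 8: row 4 has {1,3,5,6,7,9}; col 3 has {1,2,4,5,7}; box has {1,5,7} → only 8 remains.
E4 = 4: row 4 has {1,3,5,6,7,8,9}; col 5 has {1,2,5,7}; box has {1,2,3,5,7} → only 4 remains.
C1 = 9: row 1 has {1,2,4,5,7}; col 3 has {1,2,4,5,7,8}; box has {1,2,3,4,5,6,7} → only 9 remains.
A2 = 8: row 2 has {1,3,4,5,7}; col 1 has {1,5,6}; box has {1,2,3,4,5,6,7,9} → only 8 remains.
A4 = 2: row 4 has {1,3,4,5,6,7,8,9}; col 1 has {1,5,6,8}; box has {1,5,7,8} → only 2 remains.
C5 = 6: row 5 has {1,2,3,4,5,7}; col 3 has {1,2,4,5,7,8,9}; box has {1,2,5,7,8} → only 6 remains.
F5 = 9: row 5 has {1,2,3,4,5,6,7}; col 6 has {1,2,3,4,5,7,8}; box has {1,2,3,4,5,7} → only 9 remains.
B6 = 9: row 6 has {1,2,5,7,8}; col 2 has {1,2,3,4,5,7,8}; box has {1,2,5,6,7,8} → only 9 remains.
C6 = 3: row 6 has {1,2,5,7,8,9}; col 3 has {1,2,4,5,6,7,8,9}; box has {1,2,5,6,7,8,9} → only 3 remains.
E6 = 6: row 6 has {1,2,3,5,7,8,9}; col 5 has {1,2,4,5,7}; box has {1,2,3,4,5,7,9} → only 6 remains.
F7 = 6: row 7 has {1,4,5,8}; col 6 has {1,2,3,4,5,7,8,9}; box has {1,2,4,5,8} → only 6 remains.
B9 = 6: row 9 has {1,2,3,4,5,8}; col 2 has {1,2,3,4,5,7,8,9}; box has {1,2,4,5,8} → only 6 remains.
E1 = 3: row 1 has {1,2,4,5,7,9}; col 5 has {1,2,4,5,6,7}; box has {1,2,4,5,7,8} → only 3 remains.
E5 = 8: row 5 has {1,2,3,4,5,6,7,9}; col 5 has {1,2,3,4,5,6,7}; box has {1,2,3,4,5,6,7,9} → only 8 remains.
A6 = 4: row 6 has {1,2,3,5,6,7,8,9}; col 1 has {1,2,5,6,8}; box has {1,2,3,5,6,7,8,9} → only 4 remains.
E7 = 9: row 7 has {1,4,5,6,8}; col 5 has {1,2,3,4,5,6,7,8}; box has {1,2,4,5,6,8} → only 9 remains.
G7 = 2: row 7 has {1,4,5,6,8,9}; col 7 has {1,3,4,5,7}; box has {1,3,4,5,8} → only 2 remains.
H7 = 7: row 7 has {1,2,4,5,6,8,9}; col 8 has {1,3,4,5,8,9}; box has {1,2,3,4,5,8} → only 7 remains.
H8 = 6: row 8 has {1,2,4,5,8}; col 8 has {1,3,4,5,7,8,9}; box has {1,2,3,4,5,7,8} → only 6 remains.
D9 = 7: row 9 has {1,2,3,4,5,6,8}; col 4 has {1,2,4,5,8}; box has {1,2,4,5,6,8,9} → only 7 remains.

7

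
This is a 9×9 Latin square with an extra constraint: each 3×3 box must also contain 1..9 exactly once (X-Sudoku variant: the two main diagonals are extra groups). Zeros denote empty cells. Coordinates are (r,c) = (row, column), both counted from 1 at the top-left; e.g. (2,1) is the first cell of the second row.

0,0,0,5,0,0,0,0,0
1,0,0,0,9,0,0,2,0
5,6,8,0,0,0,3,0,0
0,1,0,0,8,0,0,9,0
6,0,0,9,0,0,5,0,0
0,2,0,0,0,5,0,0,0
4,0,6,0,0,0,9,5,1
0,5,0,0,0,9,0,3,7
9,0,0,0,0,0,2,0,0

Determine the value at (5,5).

(2,9) = 5: in row 2, 5 can only go here (every other open cell in that row sees a 5).
(3,9) = 9: in row 3, 9 can only go here (every other open cell in that row sees a 9).
(4,3) = 5: in row 4, 5 can only go here (every other open cell in that row sees a 5).
(6,3) = 9: in row 6, 9 can only go here (every other open cell in that row sees a 9).
(1,2) = 9: in row 1, 9 can only go here (every other open cell in that row sees a 9).
(9,5) = 5: in row 9, 5 can only go here (every other open cell in that row sees a 5).
(5,5) = 1: in main diagonal, 1 can only go here (every other open cell in that diagonal sees a 1).

1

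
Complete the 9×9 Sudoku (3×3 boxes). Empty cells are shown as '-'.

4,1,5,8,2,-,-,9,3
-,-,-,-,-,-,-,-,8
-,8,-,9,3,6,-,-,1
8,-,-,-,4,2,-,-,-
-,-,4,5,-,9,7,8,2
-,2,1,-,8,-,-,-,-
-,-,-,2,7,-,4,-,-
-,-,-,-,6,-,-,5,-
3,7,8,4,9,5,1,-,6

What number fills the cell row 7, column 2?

5

row 1, column 6 = 7: row 1 has {1,2,3,4,5,8,9}; col 6 has {2,5,6,9}; box has {2,3,6,8,9} → only 7 remains.
row 1, column 7 = 6: row 1 has {1,2,3,4,5,7,8,9}; col 7 has {1,4,7}; box has {1,3,8,9} → only 6 remains.
row 2, column 4 = 1: row 2 has {8}; col 4 has {2,4,5,8,9}; box has {2,3,6,7,8,9} → only 1 remains.
row 2, column 5 = 5: row 2 has {1,8}; col 5 has {2,3,4,6,7,8,9}; box has {1,2,3,6,7,8,9} → only 5 remains.
row 2, column 6 = 4: row 2 has {1,5,8}; col 6 has {2,5,6,7,9}; box has {1,2,3,5,6,7,8,9} → only 4 remains.
row 2, column 7 = 2: row 2 has {1,4,5,8}; col 7 has {1,4,6,7}; box has {1,3,6,8,9} → only 2 remains.
row 2, column 8 = 7: row 2 has {1,2,4,5,8}; col 8 has {5,8,9}; box has {1,2,3,6,8,9} → only 7 remains.
row 3, column 7 = 5: row 3 has {1,3,6,8,9}; col 7 has {1,2,4,6,7}; box has {1,2,3,6,7,8,9} → only 5 remains.
row 3, column 8 = 4: row 3 has {1,3,5,6,8,9}; col 8 has {5,7,8,9}; box has {1,2,3,5,6,7,8,9} → only 4 remains.
row 5, column 1 = 6: row 5 has {2,4,5,7,8,9}; col 1 has {3,4,8}; box has {1,2,4,8} → only 6 remains.
row 5, column 2 = 3: row 5 has {2,4,5,6,7,8,9}; col 2 has {1,2,7,8}; box has {1,2,4,6,8} → only 3 remains.
row 5, column 5 = 1: row 5 has {2,3,4,5,6,7,8,9}; col 5 has {2,3,4,5,6,7,8,9}; box has {2,4,5,8,9} → only 1 remains.
row 6, column 6 = 3: row 6 has {1,2,8}; col 6 has {2,4,5,6,7,9}; box has {1,2,4,5,8,9} → only 3 remains.
row 6, column 7 = 9: row 6 has {1,2,3,8}; col 7 has {1,2,4,5,6,7}; box has {2,7,8} → only 9 remains.
row 6, column 8 = 6: row 6 has {1,2,3,8,9}; col 8 has {4,5,7,8,9}; box has {2,7,8,9} → only 6 remains.
row 7, column 8 = 3: row 7 has {2,4,7}; col 8 has {4,5,6,7,8,9}; box has {1,4,5,6} → only 3 remains.
row 7, column 9 = 9: row 7 has {2,3,4,7}; col 9 has {1,2,3,6,8}; box has {1,3,4,5,6} → only 9 remains.
row 8, column 4 = 3: row 8 has {5,6}; col 4 has {1,2,4,5,8,9}; box has {2,4,5,6,7,9} → only 3 remains.
row 8, column 7 = 8: row 8 has {3,5,6}; col 7 has {1,2,4,5,6,7,9}; box has {1,3,4,5,6,9} → only 8 remains.
row 8, column 9 = 7: row 8 has {3,5,6,8}; col 9 has {1,2,3,6,8,9}; box has {1,3,4,5,6,8,9} → only 7 remains.
row 9, column 8 = 2: row 9 has {1,3,4,5,6,7,8,9}; col 8 has {3,4,5,6,7,8,9}; box has {1,3,4,5,6,7,8,9} → only 2 remains.
row 2, column 1 = 9: row 2 has {1,2,4,5,7,8}; col 1 has {3,4,6,8}; box has {1,4,5,8} → only 9 remains.
row 2, column 2 = 6: row 2 has {1,2,4,5,7,8,9}; col 2 has {1,2,3,7,8}; box has {1,4,5,8,9} → only 6 remains.
row 2, column 3 = 3: row 2 has {1,2,4,5,6,7,8,9}; col 3 has {1,4,5,8}; box has {1,4,5,6,8,9} → only 3 remains.
row 4, column 7 = 3: row 4 has {2,4,8}; col 7 has {1,2,4,5,6,7,8,9}; box has {2,6,7,8,9} → only 3 remains.
row 4, column 8 = 1: row 4 has {2,3,4,8}; col 8 has {2,3,4,5,6,7,8,9}; box has {2,3,6,7,8,9} → only 1 remains.
row 4, column 9 = 5: row 4 has {1,2,3,4,8}; col 9 has {1,2,3,6,7,8,9}; box has {1,2,3,6,7,8,9} → only 5 remains.
row 6, column 4 = 7: row 6 has {1,2,3,6,8,9}; col 4 has {1,2,3,4,5,8,9}; box has {1,2,3,4,5,8,9} → only 7 remains.
row 6, column 9 = 4: row 6 has {1,2,3,6,7,8,9}; col 9 has {1,2,3,5,6,7,8,9}; box has {1,2,3,5,6,7,8,9} → only 4 remains.
row 7, column 2 = 5: row 7 has {2,3,4,7,9}; col 2 has {1,2,3,6,7,8}; box has {3,7,8} → only 5 remains.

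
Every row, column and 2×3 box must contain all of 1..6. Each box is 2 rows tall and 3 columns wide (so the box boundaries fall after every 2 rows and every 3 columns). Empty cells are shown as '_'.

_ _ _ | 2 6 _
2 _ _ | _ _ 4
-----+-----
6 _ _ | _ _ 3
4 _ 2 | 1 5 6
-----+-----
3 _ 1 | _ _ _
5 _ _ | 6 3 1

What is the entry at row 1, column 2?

4

row 1, column 1 = 1: row 1 has {2,6}; col 1 has {2,3,4,5,6}; box has {2} → only 1 remains.
row 1, column 6 = 5: row 1 has {1,2,6}; col 6 has {1,3,4,6}; box has {2,4,6} → only 5 remains.
row 2, column 4 = 3: row 2 has {2,4}; col 4 has {1,2,6}; box has {2,4,5,6} → only 3 remains.
row 2, column 5 = 1: row 2 has {2,3,4}; col 5 has {3,5,6}; box has {2,3,4,5,6} → only 1 remains.
row 3, column 3 = 5: row 3 has {3,6}; col 3 has {1,2}; box has {2,4,6} → only 5 remains.
row 3, column 4 = 4: row 3 has {3,5,6}; col 4 has {1,2,3,6}; box has {1,3,5,6} → only 4 remains.
row 3, column 5 = 2: row 3 has {3,4,5,6}; col 5 has {1,3,5,6}; box has {1,3,4,5,6} → only 2 remains.
row 4, column 2 = 3: row 4 has {1,2,4,5,6}; col 2 has {}; box has {2,4,5,6} → only 3 remains.
row 5, column 4 = 5: row 5 has {1,3}; col 4 has {1,2,3,4,6}; box has {1,3,6} → only 5 remains.
row 5, column 5 = 4: row 5 has {1,3,5}; col 5 has {1,2,3,5,6}; box has {1,3,5,6} → only 4 remains.
row 5, column 6 = 2: row 5 has {1,3,4,5}; col 6 has {1,3,4,5,6}; box has {1,3,4,5,6} → only 2 remains.
row 6, column 3 = 4: row 6 has {1,3,5,6}; col 3 has {1,2,5}; box has {1,3,5} → only 4 remains.
row 1, column 2 = 4: row 1 has {1,2,5,6}; col 2 has {3}; box has {1,2} → only 4 remains.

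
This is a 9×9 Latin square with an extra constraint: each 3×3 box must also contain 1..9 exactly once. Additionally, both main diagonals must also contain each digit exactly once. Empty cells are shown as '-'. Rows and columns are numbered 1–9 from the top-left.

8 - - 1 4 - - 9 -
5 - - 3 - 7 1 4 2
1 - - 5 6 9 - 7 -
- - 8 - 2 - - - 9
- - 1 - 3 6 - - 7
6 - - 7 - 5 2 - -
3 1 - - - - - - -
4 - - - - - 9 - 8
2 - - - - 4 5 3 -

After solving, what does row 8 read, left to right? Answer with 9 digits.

row 1, column 6 = 2 (sole candidate).
row 2, column 5 = 8 (sole candidate).
row 3, column 7 = 8 (sole candidate).
row 3, column 9 = 3 (sole candidate).
row 4, column 1 = 7 (sole candidate).
row 4, column 4 = 4 (sole candidate).
row 4, column 6 = 1 (sole candidate).
row 5, column 1 = 9 (sole candidate).
row 5, column 4 = 8 (sole candidate).
row 5, column 7 = 4 (sole candidate).
row 5, column 8 = 5 (sole candidate).
row 6, column 5 = 9 (sole candidate).
row 6, column 9 = 1 (sole candidate).
row 7, column 6 = 8 (sole candidate).
row 8, column 6 = 3: row 8 has {4,8,9}; col 6 has {1,2,4,5,6,7,8,9}; box has {4,8} → only 3 remains.
row 9, column 9 = 6 (sole candidate).
row 1, column 7 = 6 (sole candidate).
row 1, column 9 = 5 (sole candidate).
row 2, column 2 = 9 (sole candidate).
row 2, column 3 = 6 (sole candidate).
row 3, column 3 = 2 (sole candidate).
row 4, column 7 = 3 (sole candidate).
row 4, column 8 = 6 (sole candidate).
row 5, column 2 = 2 (sole candidate).
row 6, column 8 = 8 (sole candidate).
row 7, column 3 = 9 (sole candidate).
row 7, column 7 = 7 (sole candidate).
row 7, column 8 = 2 (sole candidate).
row 7, column 9 = 4 (sole candidate).
row 8, column 2 = 6: row 8 has {3,4,8,9}; col 2 has {1,2,9}; box has {1,2,3,4,9}; anti-diagonal has {1,2,3,4,5,7,8,9} → only 6 remains.
row 8, column 4 = 2: row 8 has {3,4,6,8,9}; col 4 has {1,3,4,5,7,8}; box has {3,4,8} → only 2 remains.
row 8, column 8 = 1: row 8 has {2,3,4,6,8,9}; col 8 has {2,3,4,5,6,7,8,9}; box has {2,3,4,5,6,7,8,9}; main diagonal has {2,3,4,5,6,7,8,9} → only 1 remains.
row 9, column 3 = 7 (sole candidate).
row 9, column 4 = 9 (sole candidate).
row 9, column 5 = 1 (sole candidate).
row 1, column 3 = 3 (sole candidate).
row 3, column 2 = 4 (sole candidate).
row 4, column 2 = 5 (sole candidate).
row 6, column 2 = 3 (sole candidate).
row 6, column 3 = 4 (sole candidate).
row 7, column 4 = 6 (sole candidate).
row 7, column 5 = 5 (sole candidate).
row 8, column 3 = 5: row 8 has {1,2,3,4,6,8,9}; col 3 has {1,2,3,4,6,7,8,9}; box has {1,2,3,4,6,7,9} → only 5 remains.
row 8, column 5 = 7: row 8 has {1,2,3,4,5,6,8,9}; col 5 has {1,2,3,4,5,6,8,9}; box has {1,2,3,4,5,6,8,9} → only 7 remains.

465273918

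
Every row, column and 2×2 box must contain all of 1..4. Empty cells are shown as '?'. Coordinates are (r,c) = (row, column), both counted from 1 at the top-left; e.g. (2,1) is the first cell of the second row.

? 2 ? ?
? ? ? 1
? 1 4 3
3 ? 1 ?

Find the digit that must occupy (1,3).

3

(1,3) = 3: row 1 has {2}; col 3 has {1,4}; box has {1} → only 3 remains.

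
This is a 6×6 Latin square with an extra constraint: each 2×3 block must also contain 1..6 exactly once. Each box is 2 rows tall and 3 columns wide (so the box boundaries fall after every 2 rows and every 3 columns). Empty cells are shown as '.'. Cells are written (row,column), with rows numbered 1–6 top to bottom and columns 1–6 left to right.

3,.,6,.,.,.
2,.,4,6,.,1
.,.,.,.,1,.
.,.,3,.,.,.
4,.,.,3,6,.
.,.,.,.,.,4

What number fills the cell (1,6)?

(2,2) = 5: row 2 has {1,2,4,6}; col 2 has {}; box has {2,3,4,6} → only 5 remains.
(2,5) = 3: row 2 has {1,2,4,5,6}; col 5 has {1,6}; box has {1,6} → only 3 remains.
(1,2) = 1: row 1 has {3,6}; col 2 has {5}; box has {2,3,4,5,6} → only 1 remains.
(5,2) = 2: row 5 has {3,4,6}; col 2 has {1,5}; box has {4} → only 2 remains.
(5,6) = 5: row 5 has {2,3,4,6}; col 6 has {1,4}; box has {3,4,6} → only 5 remains.
(6,5) = 2: row 6 has {4}; col 5 has {1,3,6}; box has {3,4,5,6} → only 2 remains.
(1,6) = 2: row 1 has {1,3,6}; col 6 has {1,4,5}; box has {1,3,6} → only 2 remains.

2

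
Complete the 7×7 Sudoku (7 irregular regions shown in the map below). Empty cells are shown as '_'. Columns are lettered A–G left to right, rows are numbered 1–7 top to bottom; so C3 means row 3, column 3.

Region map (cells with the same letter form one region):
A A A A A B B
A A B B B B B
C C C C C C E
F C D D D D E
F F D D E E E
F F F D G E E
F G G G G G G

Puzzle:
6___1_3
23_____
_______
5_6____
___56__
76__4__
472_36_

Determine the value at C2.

1

D7 = 1: row 7 has {2,3,4,6,7}; col 4 has {5}; region has {2,3,4,6,7} → only 1 remains.
G7 = 5: row 7 has {1,2,3,4,6,7}; col 7 has {3}; region has {1,2,3,4,6,7} → only 5 remains.
F1 = 2: in row 1, 2 can only go here (every other open cell in that row sees a 2).
D3 = 6: in row 3, 6 can only go here (every other open cell in that row sees a 6).
G2 = 6: in row 2, 6 can only go here (every other open cell in that row sees a 6).
F6 = 5: in row 6, 5 can only go here (every other open cell in that row sees a 5).
F5 = 3: in region E, 3 can only go here (every other open cell in that region sees a 3).
A5 = 1: row 5 has {3,5,6}; col 1 has {2,4,5,6,7}; region has {4,5,6,7} → only 1 remains.
B5 = 2: row 5 has {1,3,5,6}; col 2 has {3,6,7}; region has {1,4,5,6,7} → only 2 remains.
C6 = 3: row 6 has {4,5,6,7}; col 3 has {2,6}; region has {1,2,4,5,6,7} → only 3 remains.
D6 = 2: row 6 has {3,4,5,6,7}; col 4 has {1,5,6}; region has {5,6} → only 2 remains.
G6 = 1: row 6 has {2,3,4,5,6,7}; col 7 has {3,5,6}; region has {3,5,6} → only 1 remains.
A3 = 3: row 3 has {6}; col 1 has {1,2,4,5,6,7}; region has {6} → only 3 remains.
E4 = 7: row 4 has {5,6}; col 5 has {1,3,4,6}; region has {2,5,6} → only 7 remains.
C5 = 4: row 5 has {1,2,3,5,6}; col 3 has {2,3,6}; region has {2,5,6,7} → only 4 remains.
G5 = 7: row 5 has {1,2,3,4,5,6}; col 7 has {1,3,5,6}; region has {1,3,5,6} → only 7 remains.
E2 = 5: row 2 has {2,3,6}; col 5 has {1,3,4,6,7}; region has {2,3,6} → only 5 remains.
E3 = 2: row 3 has {3,6}; col 5 has {1,3,4,5,6,7}; region has {3,6} → only 2 remains.
G3 = 4: row 3 has {2,3,6}; col 7 has {1,3,5,6,7}; region has {1,3,5,6,7} → only 4 remains.
D4 = 3: row 4 has {5,6,7}; col 4 has {1,2,5,6}; region has {2,4,5,6,7} → only 3 remains.
F4 = 1: row 4 has {3,5,6,7}; col 6 has {2,3,5,6}; region has {2,3,4,5,6,7} → only 1 remains.
G4 = 2: row 4 has {1,3,5,6,7}; col 7 has {1,3,4,5,6,7}; region has {1,3,4,5,6,7} → only 2 remains.
F3 = 7: row 3 has {2,3,4,6}; col 6 has {1,2,3,5,6}; region has {2,3,6} → only 7 remains.
B4 = 4: row 4 has {1,2,3,5,6,7}; col 2 has {2,3,6,7}; region has {2,3,6,7} → only 4 remains.
B1 = 5: row 1 has {1,2,3,6}; col 2 has {2,3,4,6,7}; region has {1,2,3,6} → only 5 remains.
C1 = 7: row 1 has {1,2,3,5,6}; col 3 has {2,3,4,6}; region has {1,2,3,5,6} → only 7 remains.
D1 = 4: row 1 has {1,2,3,5,6,7}; col 4 has {1,2,3,5,6}; region has {1,2,3,5,6,7} → only 4 remains.
C2 = 1: row 2 has {2,3,5,6}; col 3 has {2,3,4,6,7}; region has {2,3,5,6} → only 1 remains.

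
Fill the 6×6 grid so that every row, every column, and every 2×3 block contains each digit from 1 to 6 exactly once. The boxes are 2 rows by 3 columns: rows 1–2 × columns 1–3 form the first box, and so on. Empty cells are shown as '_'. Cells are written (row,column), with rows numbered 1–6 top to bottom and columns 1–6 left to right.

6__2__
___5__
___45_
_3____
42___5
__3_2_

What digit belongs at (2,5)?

4

(3,6) = 3 (hidden single in row 3).
(1,5) = 3 (hidden single in row 1).
(2,1) = 3 (hidden single in row 2).
(2,3) = 2 (hidden single in row 2).
(3,1) = 2 (hidden single in row 3).
(4,6) = 2 (hidden single in row 4).
(4,3) = 4 (hidden single in row 4).
(4,1) = 5 (hidden single in row 4).
(6,1) = 1 (sole candidate).
(6,4) = 6 (sole candidate).
(6,6) = 4 (sole candidate).
(1,6) = 1 (sole candidate).
(2,6) = 6 (sole candidate).
(4,4) = 1 (sole candidate).
(4,5) = 6 (sole candidate).
(5,3) = 6 (sole candidate).
(5,4) = 3 (sole candidate).
(5,5) = 1 (sole candidate).
(6,2) = 5 (sole candidate).
(1,2) = 4 (sole candidate).
(1,3) = 5 (sole candidate).
(2,2) = 1 (sole candidate).
(2,5) = 4: row 2 has {1,2,3,5,6}; col 5 has {1,2,3,5,6}; box has {1,2,3,5,6} → only 4 remains.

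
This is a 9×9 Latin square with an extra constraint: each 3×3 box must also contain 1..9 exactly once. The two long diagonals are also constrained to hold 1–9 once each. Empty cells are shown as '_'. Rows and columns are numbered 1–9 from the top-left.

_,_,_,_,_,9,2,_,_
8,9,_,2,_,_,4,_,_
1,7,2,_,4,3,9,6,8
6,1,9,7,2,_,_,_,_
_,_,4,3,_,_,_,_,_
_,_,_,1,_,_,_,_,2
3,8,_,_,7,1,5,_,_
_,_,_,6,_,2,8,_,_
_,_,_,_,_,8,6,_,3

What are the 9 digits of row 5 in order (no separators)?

724385196

row 1, column 1 = 4: row 1 has {2,9}; col 1 has {1,3,6,8}; box has {1,2,7,8,9}; main diagonal has {2,3,5,7,9} → only 4 remains.
row 3, column 4 = 5: row 3 has {1,2,3,4,6,7,8,9}; col 4 has {1,2,3,6,7}; box has {2,3,4,9} → only 5 remains.
row 4, column 7 = 3: row 4 has {1,2,6,7,9}; col 7 has {2,4,5,6,8,9}; box has {2} → only 3 remains.
row 6, column 6 = 6: row 6 has {1,2}; col 6 has {1,2,3,8,9}; box has {1,2,3,7}; main diagonal has {2,3,4,5,7,9} → only 6 remains.
row 6, column 7 = 7: row 6 has {1,2,6}; col 7 has {2,3,4,5,6,8,9}; box has {2,3} → only 7 remains.
row 7, column 3 = 6: row 7 has {1,3,5,7,8}; col 3 has {2,4,9}; box has {3,8}; anti-diagonal has {1,9} → only 6 remains.
row 8, column 8 = 1: row 8 has {2,6,8}; col 8 has {6}; box has {3,5,6,8}; main diagonal has {2,3,4,5,6,7,9} → only 1 remains.
row 1, column 4 = 8: row 1 has {2,4,9}; col 4 has {1,2,3,5,6,7}; box has {2,3,4,5,9} → only 8 remains.
row 2, column 6 = 7: row 2 has {2,4,8,9}; col 6 has {1,2,3,6,8,9}; box has {2,3,4,5,8,9} → only 7 remains.
row 5, column 5 = 8: row 5 has {3,4}; col 5 has {2,4,7}; box has {1,2,3,6,7}; main diagonal has {1,2,3,4,5,6,7,9}; anti-diagonal has {1,6,9} → only 8 remains.
row 5, column 6 = 5: row 5 has {3,4,8}; col 6 has {1,2,3,6,7,8,9}; box has {1,2,3,6,7,8} → only 5 remains.
row 5, column 7 = 1: row 5 has {3,4,5,8}; col 7 has {2,3,4,5,6,7,8,9}; box has {2,3,7} → only 1 remains.
row 5, column 8 = 9: row 5 has {1,3,4,5,8}; col 8 has {1,6}; box has {1,2,3,7} → only 9 remains.
row 5, column 9 = 6: row 5 has {1,3,4,5,8,9}; col 9 has {2,3,8}; box has {1,2,3,7,9} → only 6 remains.
row 6, column 1 = 5: row 6 has {1,2,6,7}; col 1 has {1,3,4,6,8}; box has {1,4,6,9} → only 5 remains.
row 6, column 2 = 3: row 6 has {1,2,5,6,7}; col 2 has {1,7,8,9}; box has {1,4,5,6,9} → only 3 remains.
row 6, column 3 = 8: row 6 has {1,2,3,5,6,7}; col 3 has {2,4,6,9}; box has {1,3,4,5,6,9} → only 8 remains.
row 6, column 5 = 9: row 6 has {1,2,3,5,6,7,8}; col 5 has {2,4,7,8}; box has {1,2,3,5,6,7,8} → only 9 remains.
row 6, column 8 = 4: row 6 has {1,2,3,5,6,7,8,9}; col 8 has {1,6,9}; box has {1,2,3,6,7,9} → only 4 remains.
row 7, column 8 = 2: row 7 has {1,3,5,6,7,8}; col 8 has {1,4,6,9}; box has {1,3,5,6,8} → only 2 remains.
row 9, column 5 = 5: row 9 has {3,6,8}; col 5 has {2,4,7,8,9}; box has {1,2,6,7,8} → only 5 remains.
row 9, column 8 = 7: row 9 has {3,5,6,8}; col 8 has {1,2,4,6,9}; box has {1,2,3,5,6,8} → only 7 remains.
row 4, column 6 = 4: row 4 has {1,2,3,6,7,9}; col 6 has {1,2,3,5,6,7,8,9}; box has {1,2,3,5,6,7,8,9}; anti-diagonal has {1,6,8,9} → only 4 remains.
row 4, column 9 = 5: row 4 has {1,2,3,4,6,7,9}; col 9 has {2,3,6,8}; box has {1,2,3,4,6,7,9} → only 5 remains.
row 5, column 2 = 2: row 5 has {1,3,4,5,6,8,9}; col 2 has {1,3,7,8,9}; box has {1,3,4,5,6,8,9} → only 2 remains.
row 8, column 2 = 5: row 8 has {1,2,6,8}; col 2 has {1,2,3,7,8,9}; box has {3,6,8}; anti-diagonal has {1,4,6,8,9} → only 5 remains.
row 8, column 3 = 7: row 8 has {1,2,5,6,8}; col 3 has {2,4,6,8,9}; box has {3,5,6,8} → only 7 remains.
row 8, column 5 = 3: row 8 has {1,2,5,6,7,8}; col 5 has {2,4,5,7,8,9}; box has {1,2,5,6,7,8} → only 3 remains.
row 9, column 1 = 2: row 9 has {3,5,6,7,8}; col 1 has {1,3,4,5,6,8}; box has {3,5,6,7,8}; anti-diagonal has {1,4,5,6,8,9} → only 2 remains.
row 9, column 2 = 4: row 9 has {2,3,5,6,7,8}; col 2 has {1,2,3,5,7,8,9}; box has {2,3,5,6,7,8} → only 4 remains.
row 9, column 3 = 1: row 9 has {2,3,4,5,6,7,8}; col 3 has {2,4,6,7,8,9}; box has {2,3,4,5,6,7,8} → only 1 remains.
row 9, column 4 = 9: row 9 has {1,2,3,4,5,6,7,8}; col 4 has {1,2,3,5,6,7,8}; box has {1,2,3,5,6,7,8} → only 9 remains.
row 1, column 2 = 6: row 1 has {2,4,8,9}; col 2 has {1,2,3,4,5,7,8,9}; box has {1,2,4,7,8,9} → only 6 remains.
row 1, column 5 = 1: row 1 has {2,4,6,8,9}; col 5 has {2,3,4,5,7,8,9}; box has {2,3,4,5,7,8,9} → only 1 remains.
row 1, column 9 = 7: row 1 has {1,2,4,6,8,9}; col 9 has {2,3,5,6,8}; box has {2,4,6,8,9}; anti-diagonal has {1,2,4,5,6,8,9} → only 7 remains.
row 2, column 5 = 6: row 2 has {2,4,7,8,9}; col 5 has {1,2,3,4,5,7,8,9}; box has {1,2,3,4,5,7,8,9} → only 6 remains.
row 2, column 8 = 3: row 2 has {2,4,6,7,8,9}; col 8 has {1,2,4,6,7,9}; box has {2,4,6,7,8,9}; anti-diagonal has {1,2,4,5,6,7,8,9} → only 3 remains.
row 2, column 9 = 1: row 2 has {2,3,4,6,7,8,9}; col 9 has {2,3,5,6,7,8}; box has {2,3,4,6,7,8,9} → only 1 remains.
row 4, column 8 = 8: row 4 has {1,2,3,4,5,6,7,9}; col 8 has {1,2,3,4,6,7,9}; box has {1,2,3,4,5,6,7,9} → only 8 remains.
row 5, column 1 = 7: row 5 has {1,2,3,4,5,6,8,9}; col 1 has {1,2,3,4,5,6,8}; box has {1,2,3,4,5,6,8,9} → only 7 remains.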